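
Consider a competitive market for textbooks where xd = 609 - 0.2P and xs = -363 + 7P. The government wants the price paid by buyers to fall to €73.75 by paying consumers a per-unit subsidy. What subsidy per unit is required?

At a buyer price of 73.75, quantity demanded is 609 − 0.2·73.75 = 594.25.
Sellers supply 594.25 only when they receive Ps with -363 + 7·Ps = 594.25, i.e. Ps = 136.75.
s = Ps − Pb = 136.75 − 73.75 = 63.

Required subsidy s = €63 per unit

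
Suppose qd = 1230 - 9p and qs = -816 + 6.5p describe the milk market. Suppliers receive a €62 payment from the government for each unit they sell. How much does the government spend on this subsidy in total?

Pre-subsidy: 1230 - 9p = -816 + 6.5p gives p* = 132, q* = 42.
With the subsidy, sellers receive ps = pb + 62 for each unit, where pb is the price buyers pay.
Supply in terms of pb becomes qs = -816 + 6.5(pb + 62) = -413 + 6.5pb. Setting this equal to demand: 1230 - 9pb = -413 + 6.5pb, so pb = 106.
Sellers receive ps = 106 + 62 = 168; q' = 1230 − 9·106 = 276.
Government outlay = subsidy × quantity = 62 × 276 = 17112.

Government cost = €17112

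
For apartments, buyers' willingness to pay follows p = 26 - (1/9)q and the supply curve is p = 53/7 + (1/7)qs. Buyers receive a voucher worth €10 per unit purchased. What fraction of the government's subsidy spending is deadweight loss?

Pre-subsidy: 26 - (1/9)q = 53/7 + (1/7)q gives q* = 72.5625 and p* = 17.9375.
With the rebate, buyers effectively pay pb = ps − 10, where ps is the price sellers receive.
On the curves, pb = 26 - (1/9)q and ps = 53/7 + (1/7)q; the wedge ps − pb = 10 gives 53/7 + (1/7)q − (26 - (1/9)q) = 10, so q' = 111.9375.
Then pb = 26 − (1/9)·111.9375 = 13.5625 and ps = 53/7 + (1/7)·111.9375 = 23.5625.
ΔCS = ½(72.5625 + 111.9375)(17.9375 − 13.5625) = 403.59375; ΔPS = ½(72.5625 + 111.9375)(23.5625 − 17.9375) = 518.90625.
Government spending = 10 × 111.9375 = 1119.375.
DWL = ½ × 10 × (111.9375 − 72.5625) = 196.875; fraction = 196.875 / 1119.375 = 35/199.

DWL / government spending = 35/199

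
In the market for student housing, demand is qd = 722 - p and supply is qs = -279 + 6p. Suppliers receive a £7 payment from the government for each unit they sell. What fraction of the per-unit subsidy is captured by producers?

Producer share = 1/7

Pre-subsidy: 722 - p = -279 + 6p gives p* = 143, q* = 579.
With the subsidy, sellers receive ps = pb + 7 for each unit, where pb is the price buyers pay.
Supply in terms of pb becomes qs = -279 + 6(pb + 7) = -237 + 6pb. Setting this equal to demand: 722 - pb = -237 + 6pb, so pb = 137.
Sellers receive ps = 137 + 7 = 144; q' = 722 − 1·137 = 585.
Buyers' price falls by p* − pb = 143 − 137 = 6; sellers' price rises by ps − p* = 144 − 143 = 1.
So producers capture 1/7 = 1/7 of each unit of subsidy.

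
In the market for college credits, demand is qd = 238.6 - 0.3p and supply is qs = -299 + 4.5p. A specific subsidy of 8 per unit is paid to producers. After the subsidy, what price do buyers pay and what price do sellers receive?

Buyers pay 104.5; sellers receive 112.5

Pre-subsidy: 238.6 - 0.3p = -299 + 4.5p gives p* = 112, q* = 205.
With the subsidy, sellers receive ps = pb + 8 for each unit, where pb is the price buyers pay.
Supply in terms of pb becomes qs = -299 + 4.5(pb + 8) = -263 + 4.5pb. Setting this equal to demand: 238.6 - 0.3pb = -263 + 4.5pb, so pb = 104.5.
Sellers receive ps = 104.5 + 8 = 112.5; q' = 238.6 − 0.3·104.5 = 207.25.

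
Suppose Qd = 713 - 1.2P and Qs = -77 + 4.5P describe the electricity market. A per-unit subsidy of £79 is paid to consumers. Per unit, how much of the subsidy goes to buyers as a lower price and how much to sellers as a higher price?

Buyers gain 1185/19 per unit; sellers gain 316/19 per unit

Pre-subsidy: 713 - 1.2P = -77 + 4.5P gives P* = 7900/57, Q* = 10387/19.
With the rebate, buyers effectively pay Pb = Ps − 79, where Ps is the price sellers receive.
Demand in terms of Ps becomes Qd = 713 − 1.2(Ps − 79) = 807.8 - 1.2Ps. Setting this equal to supply: 807.8 - 1.2Ps = -77 + 4.5Ps, so Ps = 8848/57.
Buyers pay Pb = 8848/57 − 79 = 4345/57; Q' = -77 + 4.5·(8848/57) = 11809/19.
Buyers' price falls by P* − Pb = 7900/57 − 4345/57 = 1185/19; sellers' price rises by Ps − P* = 8848/57 − 7900/57 = 316/19.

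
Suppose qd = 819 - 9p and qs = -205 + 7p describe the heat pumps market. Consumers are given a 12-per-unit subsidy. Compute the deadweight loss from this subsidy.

Deadweight loss = 283.5

Pre-subsidy: 819 - 9p = -205 + 7p gives p* = 64, q* = 243.
With the rebate, buyers effectively pay pb = ps − 12, where ps is the price sellers receive.
Demand in terms of ps becomes qd = 819 − 9(ps − 12) = 927 - 9ps. Setting this equal to supply: 927 - 9ps = -205 + 7ps, so ps = 70.75.
Buyers pay pb = 70.75 − 12 = 58.75; q' = -205 + 7·70.75 = 290.25.
The subsidy expands output by 290.25 − 243 = 47.25 past the efficient level; on those units the gap between marginal cost and willingness to pay runs from 0 up to 12.
DWL = ½ × 12 × 47.25 = 283.5.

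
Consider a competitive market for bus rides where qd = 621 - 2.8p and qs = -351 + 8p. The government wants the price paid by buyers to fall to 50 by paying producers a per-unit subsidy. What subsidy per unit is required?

At a buyer price of 50, quantity demanded is 621 − 2.8·50 = 481.
Sellers supply 481 only when they receive ps with -351 + 8·ps = 481, i.e. ps = 104.
s = ps − pb = 104 − 50 = 54.

Required subsidy s = 54 per unit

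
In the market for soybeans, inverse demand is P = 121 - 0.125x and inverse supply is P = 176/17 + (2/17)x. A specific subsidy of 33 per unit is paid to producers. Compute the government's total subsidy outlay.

Government cost = 19536

Pre-subsidy: 121 - 0.125x = 176/17 + (2/17)x gives x* = 456 and P* = 64.
With the subsidy, sellers receive Ps = Pb + 33 for each unit, where Pb is the price buyers pay.
On the curves, Pb = 121 - 0.125x and Ps = 176/17 + (2/17)x; the wedge Ps − Pb = 33 gives 176/17 + (2/17)x − (121 - 0.125x) = 33, so x' = 592.
Then Pb = 121 − 0.125·592 = 47 and Ps = 176/17 + (2/17)·592 = 80.
Government outlay = subsidy × quantity = 33 × 592 = 19536.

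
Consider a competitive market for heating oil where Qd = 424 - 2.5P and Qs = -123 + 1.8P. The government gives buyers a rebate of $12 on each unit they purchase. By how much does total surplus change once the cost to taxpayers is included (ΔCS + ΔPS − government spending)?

Pre-subsidy: 424 - 2.5P = -123 + 1.8P gives P* = 5470/43, Q* = 4557/43.
With the rebate, buyers effectively pay Pb = Ps − 12, where Ps is the price sellers receive.
Demand in terms of Ps becomes Qd = 424 − 2.5(Ps − 12) = 454 - 2.5Ps. Setting this equal to supply: 454 - 2.5Ps = -123 + 1.8Ps, so Ps = 5770/43.
Buyers pay Pb = 5770/43 − 12 = 5254/43; Q' = -123 + 1.8·(5770/43) = 5097/43.
ΔCS = ½(4557/43 + 5097/43)(5470/43 − 5254/43) = 1042632/1849; ΔPS = ½(4557/43 + 5097/43)(5770/43 − 5470/43) = 1448100/1849.
Government spending = 12 × 5097/43 = 61164/43.
Net change = 1042632/1849 + 1448100/1849 − 61164/43 = -3240/43. The loss equals the DWL triangle ½·12·540/43.

Net change in total surplus = -3240/43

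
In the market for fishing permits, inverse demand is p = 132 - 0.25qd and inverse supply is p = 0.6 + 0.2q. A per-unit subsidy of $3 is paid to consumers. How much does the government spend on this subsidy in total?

Government cost = $896

Pre-subsidy: 132 - 0.25q = 0.6 + 0.2q gives q* = 292 and p* = 59.
With the rebate, buyers effectively pay pb = ps − 3, where ps is the price sellers receive.
On the curves, pb = 132 - 0.25q and ps = 0.6 + 0.2q; the wedge ps − pb = 3 gives 0.6 + 0.2q − (132 - 0.25q) = 3, so q' = 896/3.
Then pb = 132 − 0.25·(896/3) = 172/3 and ps = 0.6 + 0.2·(896/3) = 181/3.
Government outlay = subsidy × quantity = 3 × 896/3 = 896.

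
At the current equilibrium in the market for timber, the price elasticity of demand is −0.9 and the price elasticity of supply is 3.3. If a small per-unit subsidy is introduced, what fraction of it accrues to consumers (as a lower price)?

Consumer share = 11/14

For a small subsidy around the equilibrium, the benefit split depends on the relative slopes, which at a point are proportional to the elasticities.
Buyer share = εs/(εs + |εd|) = 3.3/(3.3 + 0.9) = 11/14; seller share = |εd|/(εs + |εd|) = 3/14.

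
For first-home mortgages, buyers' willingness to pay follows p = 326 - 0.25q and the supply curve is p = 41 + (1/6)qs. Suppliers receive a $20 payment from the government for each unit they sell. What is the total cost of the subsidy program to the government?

Government cost = $14640

Pre-subsidy: 326 - 0.25q = 41 + (1/6)q gives q* = 684 and p* = 155.
With the subsidy, sellers receive ps = pb + 20 for each unit, where pb is the price buyers pay.
On the curves, pb = 326 - 0.25q and ps = 41 + (1/6)q; the wedge ps − pb = 20 gives 41 + (1/6)q − (326 - 0.25q) = 20, so q' = 732.
Then pb = 326 − 0.25·732 = 143 and ps = 41 + (1/6)·732 = 163.
Government outlay = subsidy × quantity = 20 × 732 = 14640.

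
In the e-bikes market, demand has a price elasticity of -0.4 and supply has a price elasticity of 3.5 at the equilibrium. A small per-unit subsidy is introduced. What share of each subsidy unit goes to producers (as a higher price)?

Producer share = 4/39

For a small subsidy around the equilibrium, the benefit split depends on the relative slopes, which at a point are proportional to the elasticities.
Buyer share = εs/(εs + |εd|) = 3.5/(3.5 + 0.4) = 35/39; seller share = |εd|/(εs + |εd|) = 4/39.
So producers capture 4/39 of the subsidy.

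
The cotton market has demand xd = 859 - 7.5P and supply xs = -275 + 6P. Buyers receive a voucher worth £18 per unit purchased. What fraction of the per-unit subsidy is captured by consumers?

Consumer share = 4/9

Pre-subsidy: 859 - 7.5P = -275 + 6P gives P* = 84, x* = 229.
With the rebate, buyers effectively pay Pb = Ps − 18, where Ps is the price sellers receive.
Demand in terms of Ps becomes xd = 859 − 7.5(Ps − 18) = 994 - 7.5Ps. Setting this equal to supply: 994 - 7.5Ps = -275 + 6Ps, so Ps = 94.
Buyers pay Pb = 94 − 18 = 76; x' = -275 + 6·94 = 289.
Buyers' price falls by P* − Pb = 84 − 76 = 8; sellers' price rises by Ps − P* = 94 − 84 = 10.
So consumers capture 8/18 = 4/9 of each unit of subsidy.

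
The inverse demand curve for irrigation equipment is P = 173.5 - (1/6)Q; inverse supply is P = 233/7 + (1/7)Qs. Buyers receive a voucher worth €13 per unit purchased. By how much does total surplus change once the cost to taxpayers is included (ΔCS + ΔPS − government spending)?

Pre-subsidy: 173.5 - (1/6)Q = 233/7 + (1/7)Q gives Q* = 453 and P* = 98.
With the rebate, buyers effectively pay Pb = Ps − 13, where Ps is the price sellers receive.
On the curves, Pb = 173.5 - (1/6)Q and Ps = 233/7 + (1/7)Q; the wedge Ps − Pb = 13 gives 233/7 + (1/7)Q − (173.5 - (1/6)Q) = 13, so Q' = 495.
Then Pb = 173.5 − (1/6)·495 = 91 and Ps = 233/7 + (1/7)·495 = 104.
ΔCS = ½(453 + 495)(98 − 91) = 3318; ΔPS = ½(453 + 495)(104 − 98) = 2844.
Government spending = 13 × 495 = 6435.
Net change = 3318 + 2844 − 6435 = -273. The loss equals the DWL triangle ½·13·42.

Net change in total surplus = -€273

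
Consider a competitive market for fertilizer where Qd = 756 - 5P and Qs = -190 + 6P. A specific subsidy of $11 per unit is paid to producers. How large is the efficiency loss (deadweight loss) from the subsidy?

Pre-subsidy: 756 - 5P = -190 + 6P gives P* = 86, Q* = 326.
With the subsidy, sellers receive Ps = Pb + 11 for each unit, where Pb is the price buyers pay.
Supply in terms of Pb becomes Qs = -190 + 6(Pb + 11) = -124 + 6Pb. Setting this equal to demand: 756 - 5Pb = -124 + 6Pb, so Pb = 80.
Sellers receive Ps = 80 + 11 = 91; Q' = 756 − 5·80 = 356.
The subsidy expands output by 356 − 326 = 30 past the efficient level; on those units the gap between marginal cost and willingness to pay runs from 0 up to 11.
DWL = ½ × 11 × 30 = 165.

Deadweight loss = $165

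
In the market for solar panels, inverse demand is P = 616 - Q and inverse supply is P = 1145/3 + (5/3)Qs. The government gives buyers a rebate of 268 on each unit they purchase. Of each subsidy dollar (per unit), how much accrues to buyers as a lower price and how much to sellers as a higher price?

Pre-subsidy: 616 - Q = 1145/3 + (5/3)Q gives Q* = 87.875 and P* = 528.125.
With the rebate, buyers effectively pay Pb = Ps − 268, where Ps is the price sellers receive.
On the curves, Pb = 616 - Q and Ps = 1145/3 + (5/3)Q; the wedge Ps − Pb = 268 gives 1145/3 + (5/3)Q − (616 - Q) = 268, so Q' = 188.375.
Then Pb = 616 − 1·188.375 = 427.625 and Ps = 1145/3 + (5/3)·188.375 = 695.625.
Buyers' price falls by P* − Pb = 528.125 − 427.625 = 100.5; sellers' price rises by Ps − P* = 695.625 − 528.125 = 167.5.

Buyers gain 100.5 per unit; sellers gain 167.5 per unit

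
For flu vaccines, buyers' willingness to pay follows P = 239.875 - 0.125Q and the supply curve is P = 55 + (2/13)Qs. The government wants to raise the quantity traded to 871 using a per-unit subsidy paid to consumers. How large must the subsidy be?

Required subsidy s = 58 per unit

At Q = 871, from the demand curve buyers pay Pb = 239.875 − 0.125·871 = 131; from the supply curve sellers need Ps = 55 + (2/13)·871 = 189.
The subsidy must fill the gap: s = Ps − Pb = 189 − 131 = 58.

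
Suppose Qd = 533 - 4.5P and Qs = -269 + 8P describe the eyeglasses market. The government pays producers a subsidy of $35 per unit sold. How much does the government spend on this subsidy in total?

Government cost = $12077.8

Pre-subsidy: 533 - 4.5P = -269 + 8P gives P* = 64.16, Q* = 244.28.
With the subsidy, sellers receive Ps = Pb + 35 for each unit, where Pb is the price buyers pay.
Supply in terms of Pb becomes Qs = -269 + 8(Pb + 35) = 11 + 8Pb. Setting this equal to demand: 533 - 4.5Pb = 11 + 8Pb, so Pb = 41.76.
Sellers receive Ps = 41.76 + 35 = 76.76; Q' = 533 − 4.5·41.76 = 345.08.
Government outlay = subsidy × quantity = 35 × 345.08 = 12077.8.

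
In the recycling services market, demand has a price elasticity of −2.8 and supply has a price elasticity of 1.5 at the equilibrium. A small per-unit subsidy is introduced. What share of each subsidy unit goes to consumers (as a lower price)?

Consumer share = 15/43

For a small subsidy around the equilibrium, the benefit split depends on the relative slopes, which at a point are proportional to the elasticities.
Buyer share = εs/(εs + |εd|) = 1.5/(1.5 + 2.8) = 15/43; seller share = |εd|/(εs + |εd|) = 28/43.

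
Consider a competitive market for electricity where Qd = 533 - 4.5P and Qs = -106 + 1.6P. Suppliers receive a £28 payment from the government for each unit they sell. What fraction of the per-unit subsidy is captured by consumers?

Pre-subsidy: 533 - 4.5P = -106 + 1.6P gives P* = 6390/61, Q* = 3758/61.
With the subsidy, sellers receive Ps = Pb + 28 for each unit, where Pb is the price buyers pay.
Supply in terms of Pb becomes Qs = -106 + 1.6(Pb + 28) = -61.2 + 1.6Pb. Setting this equal to demand: 533 - 4.5Pb = -61.2 + 1.6Pb, so Pb = 5942/61.
Sellers receive Ps = 5942/61 + 28 = 7650/61; Q' = 533 − 4.5·(5942/61) = 5774/61.
Buyers' price falls by P* − Pb = 6390/61 − 5942/61 = 448/61; sellers' price rises by Ps − P* = 7650/61 − 6390/61 = 1260/61.
So consumers capture (448/61)/28 = 16/61 of each unit of subsidy.

Consumer share = 16/61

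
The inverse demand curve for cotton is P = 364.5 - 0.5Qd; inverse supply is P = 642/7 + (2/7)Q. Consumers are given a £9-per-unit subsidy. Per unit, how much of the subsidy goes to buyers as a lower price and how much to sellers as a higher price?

Pre-subsidy: 364.5 - 0.5Q = 642/7 + (2/7)Q gives Q* = 3819/11 and P* = 2100/11.
With the rebate, buyers effectively pay Pb = Ps − 9, where Ps is the price sellers receive.
On the curves, Pb = 364.5 - 0.5Q and Ps = 642/7 + (2/7)Q; the wedge Ps − Pb = 9 gives 642/7 + (2/7)Q − (364.5 - 0.5Q) = 9, so Q' = 3945/11.
Then Pb = 364.5 − 0.5·(3945/11) = 2037/11 and Ps = 642/7 + (2/7)·(3945/11) = 2136/11.
Buyers' price falls by P* − Pb = 2100/11 − 2037/11 = 63/11; sellers' price rises by Ps − P* = 2136/11 − 2100/11 = 36/11.

Buyers gain 63/11 per unit; sellers gain 36/11 per unit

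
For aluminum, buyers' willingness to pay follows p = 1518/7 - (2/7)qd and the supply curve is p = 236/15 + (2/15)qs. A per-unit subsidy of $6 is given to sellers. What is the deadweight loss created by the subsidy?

Deadweight loss = 945/22

Pre-subsidy: 1518/7 - (2/7)q = 236/15 + (2/15)q gives q* = 10559/22 and p* = 877/11.
With the subsidy, sellers receive ps = pb + 6 for each unit, where pb is the price buyers pay.
On the curves, pb = 1518/7 - (2/7)q and ps = 236/15 + (2/15)q; the wedge ps − pb = 6 gives 236/15 + (2/15)q − (1518/7 - (2/7)q) = 6, so q' = 5437/11.
Then pb = 1518/7 − (2/7)·(5437/11) = 832/11 and ps = 236/15 + (2/15)·(5437/11) = 898/11.
The subsidy expands output by 5437/11 − 10559/22 = 315/22 past the efficient level; on those units the gap between marginal cost and willingness to pay runs from 0 up to 6.
DWL = ½ × 6 × 315/22 = 945/22.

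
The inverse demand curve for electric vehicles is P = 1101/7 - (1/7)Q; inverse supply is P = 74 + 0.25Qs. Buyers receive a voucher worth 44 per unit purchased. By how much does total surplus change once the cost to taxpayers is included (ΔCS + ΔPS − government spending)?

Pre-subsidy: 1101/7 - (1/7)Q = 74 + 0.25Q gives Q* = 212 and P* = 127.
With the rebate, buyers effectively pay Pb = Ps − 44, where Ps is the price sellers receive.
On the curves, Pb = 1101/7 - (1/7)Q and Ps = 74 + 0.25Q; the wedge Ps − Pb = 44 gives 74 + 0.25Q − (1101/7 - (1/7)Q) = 44, so Q' = 324.
Then Pb = 1101/7 − (1/7)·324 = 111 and Ps = 74 + 0.25·324 = 155.
ΔCS = ½(212 + 324)(127 − 111) = 4288; ΔPS = ½(212 + 324)(155 − 127) = 7504.
Government spending = 44 × 324 = 14256.
Net change = 4288 + 7504 − 14256 = -2464. The loss equals the DWL triangle ½·44·112.

Net change in total surplus = -2464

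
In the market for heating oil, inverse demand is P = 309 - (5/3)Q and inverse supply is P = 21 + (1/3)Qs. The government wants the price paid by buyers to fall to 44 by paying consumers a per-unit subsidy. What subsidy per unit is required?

At a buyer price of 44, quantity demanded is 185.4 − 0.6·44 = 159.
Sellers supply 159 only when they receive Ps = 21 + (1/3)·159 = 74.
s = Ps − Pb = 74 − 44 = 30.

Required subsidy s = 30 per unit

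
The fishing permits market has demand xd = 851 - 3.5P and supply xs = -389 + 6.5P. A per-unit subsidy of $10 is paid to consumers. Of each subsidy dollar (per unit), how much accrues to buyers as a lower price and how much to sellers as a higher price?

Pre-subsidy: 851 - 3.5P = -389 + 6.5P gives P* = 124, x* = 417.
With the rebate, buyers effectively pay Pb = Ps − 10, where Ps is the price sellers receive.
Demand in terms of Ps becomes xd = 851 − 3.5(Ps − 10) = 886 - 3.5Ps. Setting this equal to supply: 886 - 3.5Ps = -389 + 6.5Ps, so Ps = 127.5.
Buyers pay Pb = 127.5 − 10 = 117.5; x' = -389 + 6.5·127.5 = 439.75.
Buyers' price falls by P* − Pb = 124 − 117.5 = 6.5; sellers' price rises by Ps − P* = 127.5 − 124 = 3.5.

Buyers gain $6.5 per unit; sellers gain $3.5 per unit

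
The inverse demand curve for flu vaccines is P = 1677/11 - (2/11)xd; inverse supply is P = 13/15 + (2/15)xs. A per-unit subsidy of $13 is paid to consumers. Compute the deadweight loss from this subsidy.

Deadweight loss = $268.125

Pre-subsidy: 1677/11 - (2/11)x = 13/15 + (2/15)x gives x* = 481 and P* = 65.
With the rebate, buyers effectively pay Pb = Ps − 13, where Ps is the price sellers receive.
On the curves, Pb = 1677/11 - (2/11)x and Ps = 13/15 + (2/15)x; the wedge Ps − Pb = 13 gives 13/15 + (2/15)x − (1677/11 - (2/11)x) = 13, so x' = 522.25.
Then Pb = 1677/11 − (2/11)·522.25 = 57.5 and Ps = 13/15 + (2/15)·522.25 = 70.5.
The subsidy expands output by 522.25 − 481 = 41.25 past the efficient level; on those units the gap between marginal cost and willingness to pay runs from 0 up to 13.
DWL = ½ × 13 × 41.25 = 268.125.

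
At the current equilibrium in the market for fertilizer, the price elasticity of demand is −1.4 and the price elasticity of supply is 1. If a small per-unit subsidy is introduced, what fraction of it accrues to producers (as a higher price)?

Producer share = 7/12

For a small subsidy around the equilibrium, the benefit split depends on the relative slopes, which at a point are proportional to the elasticities.
Buyer share = εs/(εs + |εd|) = 1/(1 + 1.4) = 5/12; seller share = |εd|/(εs + |εd|) = 7/12.
So producers capture 7/12 of the subsidy.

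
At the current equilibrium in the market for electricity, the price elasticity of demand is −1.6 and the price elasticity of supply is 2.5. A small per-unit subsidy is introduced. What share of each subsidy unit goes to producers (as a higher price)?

For a small subsidy around the equilibrium, the benefit split depends on the relative slopes, which at a point are proportional to the elasticities.
Buyer share = εs/(εs + |εd|) = 2.5/(2.5 + 1.6) = 25/41; seller share = |εd|/(εs + |εd|) = 16/41.
So producers capture 16/41 of the subsidy.

Producer share = 16/41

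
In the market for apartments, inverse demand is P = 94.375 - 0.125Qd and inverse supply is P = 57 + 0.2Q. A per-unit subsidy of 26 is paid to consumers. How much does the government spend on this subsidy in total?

Government cost = 5070

Pre-subsidy: 94.375 - 0.125Q = 57 + 0.2Q gives Q* = 115 and P* = 80.
With the rebate, buyers effectively pay Pb = Ps − 26, where Ps is the price sellers receive.
On the curves, Pb = 94.375 - 0.125Q and Ps = 57 + 0.2Q; the wedge Ps − Pb = 26 gives 57 + 0.2Q − (94.375 - 0.125Q) = 26, so Q' = 195.
Then Pb = 94.375 − 0.125·195 = 70 and Ps = 57 + 0.2·195 = 96.
Government outlay = subsidy × quantity = 26 × 195 = 5070.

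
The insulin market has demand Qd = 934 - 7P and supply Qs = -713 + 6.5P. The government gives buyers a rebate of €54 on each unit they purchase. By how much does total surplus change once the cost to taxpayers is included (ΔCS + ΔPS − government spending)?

Pre-subsidy: 934 - 7P = -713 + 6.5P gives P* = 122, Q* = 80.
With the rebate, buyers effectively pay Pb = Ps − 54, where Ps is the price sellers receive.
Demand in terms of Ps becomes Qd = 934 − 7(Ps − 54) = 1312 - 7Ps. Setting this equal to supply: 1312 - 7Ps = -713 + 6.5Ps, so Ps = 150.
Buyers pay Pb = 150 − 54 = 96; Q' = -713 + 6.5·150 = 262.
ΔCS = ½(80 + 262)(122 − 96) = 4446; ΔPS = ½(80 + 262)(150 − 122) = 4788.
Government spending = 54 × 262 = 14148.
Net change = 4446 + 4788 − 14148 = -4914. The loss equals the DWL triangle ½·54·182.

Net change in total surplus = -€4914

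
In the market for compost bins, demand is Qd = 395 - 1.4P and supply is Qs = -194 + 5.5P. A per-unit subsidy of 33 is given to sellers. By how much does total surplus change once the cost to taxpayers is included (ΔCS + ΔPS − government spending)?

Net change in total surplus = -27951/46

Pre-subsidy: 395 - 1.4P = -194 + 5.5P gives P* = 5890/69, Q* = 19009/69.
With the subsidy, sellers receive Ps = Pb + 33 for each unit, where Pb is the price buyers pay.
Supply in terms of Pb becomes Qs = -194 + 5.5(Pb + 33) = -12.5 + 5.5Pb. Setting this equal to demand: 395 - 1.4Pb = -12.5 + 5.5Pb, so Pb = 4075/69.
Sellers receive Ps = 4075/69 + 33 = 6352/69; Q' = 395 − 1.4·(4075/69) = 21550/69.
ΔCS = ½(19009/69 + 21550/69)(5890/69 − 4075/69) = 24538195/3174; ΔPS = ½(19009/69 + 21550/69)(6352/69 − 5890/69) = 3123043/1587.
Government spending = 33 × 21550/69 = 237050/23.
Net change = 24538195/3174 + 3123043/1587 − 237050/23 = -27951/46. The loss equals the DWL triangle ½·33·847/23.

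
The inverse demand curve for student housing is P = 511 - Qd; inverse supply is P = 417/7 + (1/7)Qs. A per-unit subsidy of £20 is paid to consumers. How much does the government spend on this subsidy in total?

Government cost = £8250

Pre-subsidy: 511 - Q = 417/7 + (1/7)Q gives Q* = 395 and P* = 116.
With the rebate, buyers effectively pay Pb = Ps − 20, where Ps is the price sellers receive.
On the curves, Pb = 511 - Q and Ps = 417/7 + (1/7)Q; the wedge Ps − Pb = 20 gives 417/7 + (1/7)Q − (511 - Q) = 20, so Q' = 412.5.
Then Pb = 511 − 1·412.5 = 98.5 and Ps = 417/7 + (1/7)·412.5 = 118.5.
Government outlay = subsidy × quantity = 20 × 412.5 = 8250.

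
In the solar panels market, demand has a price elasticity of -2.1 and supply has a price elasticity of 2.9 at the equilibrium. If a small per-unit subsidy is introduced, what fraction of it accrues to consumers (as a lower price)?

Consumer share = 0.58

For a small subsidy around the equilibrium, the benefit split depends on the relative slopes, which at a point are proportional to the elasticities.
Buyer share = εs/(εs + |εd|) = 2.9/(2.9 + 2.1) = 0.58; seller share = |εd|/(εs + |εd|) = 0.42.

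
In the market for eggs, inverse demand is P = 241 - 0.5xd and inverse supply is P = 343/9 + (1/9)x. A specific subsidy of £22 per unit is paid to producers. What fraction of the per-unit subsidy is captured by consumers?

Pre-subsidy: 241 - 0.5x = 343/9 + (1/9)x gives x* = 332 and P* = 75.
With the subsidy, sellers receive Ps = Pb + 22 for each unit, where Pb is the price buyers pay.
On the curves, Pb = 241 - 0.5x and Ps = 343/9 + (1/9)x; the wedge Ps − Pb = 22 gives 343/9 + (1/9)x − (241 - 0.5x) = 22, so x' = 368.
Then Pb = 241 − 0.5·368 = 57 and Ps = 343/9 + (1/9)·368 = 79.
Buyers' price falls by P* − Pb = 75 − 57 = 18; sellers' price rises by Ps − P* = 79 − 75 = 4.
So consumers capture 18/22 = 9/11 of each unit of subsidy.

Consumer share = 9/11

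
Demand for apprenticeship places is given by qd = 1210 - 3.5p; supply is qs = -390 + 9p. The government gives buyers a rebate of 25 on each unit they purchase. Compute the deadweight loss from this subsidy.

Pre-subsidy: 1210 - 3.5p = -390 + 9p gives p* = 128, q* = 762.
With the rebate, buyers effectively pay pb = ps − 25, where ps is the price sellers receive.
Demand in terms of ps becomes qd = 1210 − 3.5(ps − 25) = 1297.5 - 3.5ps. Setting this equal to supply: 1297.5 - 3.5ps = -390 + 9ps, so ps = 135.
Buyers pay pb = 135 − 25 = 110; q' = -390 + 9·135 = 825.
The subsidy expands output by 825 − 762 = 63 past the efficient level; on those units the gap between marginal cost and willingness to pay runs from 0 up to 25.
DWL = ½ × 25 × 63 = 787.5.

Deadweight loss = 787.5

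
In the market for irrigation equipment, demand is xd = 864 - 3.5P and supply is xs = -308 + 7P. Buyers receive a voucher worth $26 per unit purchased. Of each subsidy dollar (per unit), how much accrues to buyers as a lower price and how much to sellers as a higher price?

Buyers gain 52/3 per unit; sellers gain 26/3 per unit

Pre-subsidy: 864 - 3.5P = -308 + 7P gives P* = 2344/21, x* = 1420/3.
With the rebate, buyers effectively pay Pb = Ps − 26, where Ps is the price sellers receive.
Demand in terms of Ps becomes xd = 864 − 3.5(Ps − 26) = 955 - 3.5Ps. Setting this equal to supply: 955 - 3.5Ps = -308 + 7Ps, so Ps = 842/7.
Buyers pay Pb = 842/7 − 26 = 660/7; x' = -308 + 7·(842/7) = 534.
Buyers' price falls by P* − Pb = 2344/21 − 660/7 = 52/3; sellers' price rises by Ps − P* = 842/7 − 2344/21 = 26/3.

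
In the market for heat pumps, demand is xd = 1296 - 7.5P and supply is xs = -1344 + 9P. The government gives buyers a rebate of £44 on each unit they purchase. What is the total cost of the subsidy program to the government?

Pre-subsidy: 1296 - 7.5P = -1344 + 9P gives P* = 160, x* = 96.
With the rebate, buyers effectively pay Pb = Ps − 44, where Ps is the price sellers receive.
Demand in terms of Ps becomes xd = 1296 − 7.5(Ps − 44) = 1626 - 7.5Ps. Setting this equal to supply: 1626 - 7.5Ps = -1344 + 9Ps, so Ps = 180.
Buyers pay Pb = 180 − 44 = 136; x' = -1344 + 9·180 = 276.
Government outlay = subsidy × quantity = 44 × 276 = 12144.

Government cost = £12144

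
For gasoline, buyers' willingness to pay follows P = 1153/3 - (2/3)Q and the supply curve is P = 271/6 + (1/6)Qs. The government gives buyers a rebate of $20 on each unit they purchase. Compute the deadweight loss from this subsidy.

Pre-subsidy: 1153/3 - (2/3)Q = 271/6 + (1/6)Q gives Q* = 407 and P* = 113.
With the rebate, buyers effectively pay Pb = Ps − 20, where Ps is the price sellers receive.
On the curves, Pb = 1153/3 - (2/3)Q and Ps = 271/6 + (1/6)Q; the wedge Ps − Pb = 20 gives 271/6 + (1/6)Q − (1153/3 - (2/3)Q) = 20, so Q' = 431.
Then Pb = 1153/3 − (2/3)·431 = 97 and Ps = 271/6 + (1/6)·431 = 117.
The subsidy expands output by 431 − 407 = 24 past the efficient level; on those units the gap between marginal cost and willingness to pay runs from 0 up to 20.
DWL = ½ × 20 × 24 = 240.

Deadweight loss = $240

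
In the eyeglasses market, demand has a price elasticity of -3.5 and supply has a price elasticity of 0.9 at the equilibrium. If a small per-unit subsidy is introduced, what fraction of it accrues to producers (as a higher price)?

For a small subsidy around the equilibrium, the benefit split depends on the relative slopes, which at a point are proportional to the elasticities.
Buyer share = εs/(εs + |εd|) = 0.9/(0.9 + 3.5) = 9/44; seller share = |εd|/(εs + |εd|) = 35/44.
So producers capture 35/44 of the subsidy.

Producer share = 35/44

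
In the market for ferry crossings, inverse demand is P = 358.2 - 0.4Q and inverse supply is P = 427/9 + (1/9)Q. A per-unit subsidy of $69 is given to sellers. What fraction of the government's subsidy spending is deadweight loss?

DWL / government spending = 135/1486

Pre-subsidy: 358.2 - 0.4Q = 427/9 + (1/9)Q gives Q* = 608 and P* = 115.
With the subsidy, sellers receive Ps = Pb + 69 for each unit, where Pb is the price buyers pay.
On the curves, Pb = 358.2 - 0.4Q and Ps = 427/9 + (1/9)Q; the wedge Ps − Pb = 69 gives 427/9 + (1/9)Q − (358.2 - 0.4Q) = 69, so Q' = 743.
Then Pb = 358.2 − 0.4·743 = 61 and Ps = 427/9 + (1/9)·743 = 130.
ΔCS = ½(608 + 743)(115 − 61) = 36477; ΔPS = ½(608 + 743)(130 − 115) = 10132.5.
Government spending = 69 × 743 = 51267.
DWL = ½ × 69 × (743 − 608) = 4657.5; fraction = 4657.5 / 51267 = 135/1486.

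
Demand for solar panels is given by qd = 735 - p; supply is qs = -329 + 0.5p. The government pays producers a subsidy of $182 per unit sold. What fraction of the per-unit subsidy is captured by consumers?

Pre-subsidy: 735 - p = -329 + 0.5p gives p* = 2128/3, q* = 77/3.
With the subsidy, sellers receive ps = pb + 182 for each unit, where pb is the price buyers pay.
Supply in terms of pb becomes qs = -329 + 0.5(pb + 182) = -238 + 0.5pb. Setting this equal to demand: 735 - pb = -238 + 0.5pb, so pb = 1946/3.
Sellers receive ps = 1946/3 + 182 = 2492/3; q' = 735 − 1·(1946/3) = 259/3.
Buyers' price falls by p* − pb = 2128/3 − 1946/3 = 182/3; sellers' price rises by ps − p* = 2492/3 − 2128/3 = 364/3.
So consumers capture (182/3)/182 = 1/3 of each unit of subsidy.

Consumer share = 1/3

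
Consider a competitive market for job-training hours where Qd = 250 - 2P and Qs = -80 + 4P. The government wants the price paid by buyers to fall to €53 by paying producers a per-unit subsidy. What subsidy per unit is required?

At a buyer price of 53, quantity demanded is 250 − 2·53 = 144.
Sellers supply 144 only when they receive Ps with -80 + 4·Ps = 144, i.e. Ps = 56.
s = Ps − Pb = 56 − 53 = 3.

Required subsidy s = €3 per unit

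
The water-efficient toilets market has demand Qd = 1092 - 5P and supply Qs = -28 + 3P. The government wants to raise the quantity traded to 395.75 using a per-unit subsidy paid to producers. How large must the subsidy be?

At Q = 395.75, invert demand for the buyer price: Pb = (1092 − 395.75)/5 = 139.25; invert supply for the seller price: Ps = (395.75 − (-28))/3 = 141.25.
The subsidy must fill the gap: s = Ps − Pb = 141.25 − 139.25 = 2.

Required subsidy s = 2 per unit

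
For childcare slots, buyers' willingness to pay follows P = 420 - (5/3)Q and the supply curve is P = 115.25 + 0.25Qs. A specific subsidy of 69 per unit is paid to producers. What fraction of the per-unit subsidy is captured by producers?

Producer share = 3/23

Pre-subsidy: 420 - (5/3)Q = 115.25 + 0.25Q gives Q* = 159 and P* = 155.
With the subsidy, sellers receive Ps = Pb + 69 for each unit, where Pb is the price buyers pay.
On the curves, Pb = 420 - (5/3)Q and Ps = 115.25 + 0.25Q; the wedge Ps − Pb = 69 gives 115.25 + 0.25Q − (420 - (5/3)Q) = 69, so Q' = 195.
Then Pb = 420 − (5/3)·195 = 95 and Ps = 115.25 + 0.25·195 = 164.
Buyers' price falls by P* − Pb = 155 − 95 = 60; sellers' price rises by Ps − P* = 164 − 155 = 9.
So producers capture 9/69 = 3/23 of each unit of subsidy.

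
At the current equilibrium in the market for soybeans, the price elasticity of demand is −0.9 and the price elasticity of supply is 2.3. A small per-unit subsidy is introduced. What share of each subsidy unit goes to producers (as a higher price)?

Producer share = 0.28125

For a small subsidy around the equilibrium, the benefit split depends on the relative slopes, which at a point are proportional to the elasticities.
Buyer share = εs/(εs + |εd|) = 2.3/(2.3 + 0.9) = 0.71875; seller share = |εd|/(εs + |εd|) = 0.28125.
So producers capture 0.28125 of the subsidy.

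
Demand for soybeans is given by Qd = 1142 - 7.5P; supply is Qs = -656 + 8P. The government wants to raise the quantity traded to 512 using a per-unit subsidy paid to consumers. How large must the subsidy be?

Required subsidy s = 62 per unit

At Q = 512, invert demand for the buyer price: Pb = (1142 − 512)/7.5 = 84; invert supply for the seller price: Ps = (512 − (-656))/8 = 146.
The subsidy must fill the gap: s = Ps − Pb = 146 − 84 = 62.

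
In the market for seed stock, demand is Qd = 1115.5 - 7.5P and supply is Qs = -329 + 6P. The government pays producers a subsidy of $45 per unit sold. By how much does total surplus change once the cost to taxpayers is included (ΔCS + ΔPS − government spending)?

Pre-subsidy: 1115.5 - 7.5P = -329 + 6P gives P* = 107, Q* = 313.
With the subsidy, sellers receive Ps = Pb + 45 for each unit, where Pb is the price buyers pay.
Supply in terms of Pb becomes Qs = -329 + 6(Pb + 45) = -59 + 6Pb. Setting this equal to demand: 1115.5 - 7.5Pb = -59 + 6Pb, so Pb = 87.
Sellers receive Ps = 87 + 45 = 132; Q' = 1115.5 − 7.5·87 = 463.
ΔCS = ½(313 + 463)(107 − 87) = 7760; ΔPS = ½(313 + 463)(132 − 107) = 9700.
Government spending = 45 × 463 = 20835.
Net change = 7760 + 9700 − 20835 = -3375. The loss equals the DWL triangle ½·45·150.

Net change in total surplus = -$3375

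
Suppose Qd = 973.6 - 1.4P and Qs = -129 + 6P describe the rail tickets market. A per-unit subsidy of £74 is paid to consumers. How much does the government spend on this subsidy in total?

Government cost = £62826

Pre-subsidy: 973.6 - 1.4P = -129 + 6P gives P* = 149, Q* = 765.
With the rebate, buyers effectively pay Pb = Ps − 74, where Ps is the price sellers receive.
Demand in terms of Ps becomes Qd = 973.6 − 1.4(Ps − 74) = 1077.2 - 1.4Ps. Setting this equal to supply: 1077.2 - 1.4Ps = -129 + 6Ps, so Ps = 163.
Buyers pay Pb = 163 − 74 = 89; Q' = -129 + 6·163 = 849.
Government outlay = subsidy × quantity = 74 × 849 = 62826.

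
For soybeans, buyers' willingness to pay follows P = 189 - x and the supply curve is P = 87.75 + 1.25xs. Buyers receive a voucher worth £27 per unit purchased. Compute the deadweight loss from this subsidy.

Deadweight loss = £162

Pre-subsidy: 189 - x = 87.75 + 1.25x gives x* = 45 and P* = 144.
With the rebate, buyers effectively pay Pb = Ps − 27, where Ps is the price sellers receive.
On the curves, Pb = 189 - x and Ps = 87.75 + 1.25x; the wedge Ps − Pb = 27 gives 87.75 + 1.25x − (189 - x) = 27, so x' = 57.
Then Pb = 189 − 1·57 = 132 and Ps = 87.75 + 1.25·57 = 159.
The subsidy expands output by 57 − 45 = 12 past the efficient level; on those units the gap between marginal cost and willingness to pay runs from 0 up to 27.
DWL = ½ × 27 × 12 = 162.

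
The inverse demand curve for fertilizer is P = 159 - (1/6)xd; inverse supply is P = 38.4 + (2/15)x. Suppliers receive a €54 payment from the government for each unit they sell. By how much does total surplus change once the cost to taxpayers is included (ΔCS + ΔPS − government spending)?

Net change in total surplus = -€4860

Pre-subsidy: 159 - (1/6)x = 38.4 + (2/15)x gives x* = 402 and P* = 92.
With the subsidy, sellers receive Ps = Pb + 54 for each unit, where Pb is the price buyers pay.
On the curves, Pb = 159 - (1/6)x and Ps = 38.4 + (2/15)x; the wedge Ps − Pb = 54 gives 38.4 + (2/15)x − (159 - (1/6)x) = 54, so x' = 582.
Then Pb = 159 − (1/6)·582 = 62 and Ps = 38.4 + (2/15)·582 = 116.
ΔCS = ½(402 + 582)(92 − 62) = 14760; ΔPS = ½(402 + 582)(116 − 92) = 11808.
Government spending = 54 × 582 = 31428.
Net change = 14760 + 11808 − 31428 = -4860. The loss equals the DWL triangle ½·54·180.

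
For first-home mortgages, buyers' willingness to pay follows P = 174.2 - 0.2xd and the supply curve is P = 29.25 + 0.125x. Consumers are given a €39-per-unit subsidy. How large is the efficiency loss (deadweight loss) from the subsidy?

Deadweight loss = €2340

Pre-subsidy: 174.2 - 0.2x = 29.25 + 0.125x gives x* = 446 and P* = 85.
With the rebate, buyers effectively pay Pb = Ps − 39, where Ps is the price sellers receive.
On the curves, Pb = 174.2 - 0.2x and Ps = 29.25 + 0.125x; the wedge Ps − Pb = 39 gives 29.25 + 0.125x − (174.2 - 0.2x) = 39, so x' = 566.
Then Pb = 174.2 − 0.2·566 = 61 and Ps = 29.25 + 0.125·566 = 100.
The subsidy expands output by 566 − 446 = 120 past the efficient level; on those units the gap between marginal cost and willingness to pay runs from 0 up to 39.
DWL = ½ × 39 × 120 = 2340.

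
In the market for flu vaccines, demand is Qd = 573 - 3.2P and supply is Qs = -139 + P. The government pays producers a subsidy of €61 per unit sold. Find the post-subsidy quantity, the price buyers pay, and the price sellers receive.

Pre-subsidy: 573 - 3.2P = -139 + P gives P* = 3560/21, Q* = 641/21.
With the subsidy, sellers receive Ps = Pb + 61 for each unit, where Pb is the price buyers pay.
Supply in terms of Pb becomes Qs = -139 + 1(Pb + 61) = -78 + Pb. Setting this equal to demand: 573 - 3.2Pb = -78 + Pb, so Pb = 155.
Sellers receive Ps = 155 + 61 = 216; Q' = 573 − 3.2·155 = 77.

Q' = 77; buyers pay €155; sellers receive €216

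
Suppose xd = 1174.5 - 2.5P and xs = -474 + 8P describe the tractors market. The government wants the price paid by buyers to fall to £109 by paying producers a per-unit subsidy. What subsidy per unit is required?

Required subsidy s = £63 per unit

At a buyer price of 109, quantity demanded is 1174.5 − 2.5·109 = 902.
Sellers supply 902 only when they receive Ps with -474 + 8·Ps = 902, i.e. Ps = 172.
s = Ps − Pb = 172 − 109 = 63.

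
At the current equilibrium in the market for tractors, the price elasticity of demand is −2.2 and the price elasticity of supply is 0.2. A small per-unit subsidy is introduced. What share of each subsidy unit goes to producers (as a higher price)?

Producer share = 11/12

For a small subsidy around the equilibrium, the benefit split depends on the relative slopes, which at a point are proportional to the elasticities.
Buyer share = εs/(εs + |εd|) = 0.2/(0.2 + 2.2) = 1/12; seller share = |εd|/(εs + |εd|) = 11/12.
So producers capture 11/12 of the subsidy.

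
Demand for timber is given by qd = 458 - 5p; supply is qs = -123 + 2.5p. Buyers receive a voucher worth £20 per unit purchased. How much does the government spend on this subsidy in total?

Pre-subsidy: 458 - 5p = -123 + 2.5p gives p* = 1162/15, q* = 212/3.
With the rebate, buyers effectively pay pb = ps − 20, where ps is the price sellers receive.
Demand in terms of ps becomes qd = 458 − 5(ps − 20) = 558 - 5ps. Setting this equal to supply: 558 - 5ps = -123 + 2.5ps, so ps = 90.8.
Buyers pay pb = 90.8 − 20 = 70.8; q' = -123 + 2.5·90.8 = 104.
Government outlay = subsidy × quantity = 20 × 104 = 2080.

Government cost = £2080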